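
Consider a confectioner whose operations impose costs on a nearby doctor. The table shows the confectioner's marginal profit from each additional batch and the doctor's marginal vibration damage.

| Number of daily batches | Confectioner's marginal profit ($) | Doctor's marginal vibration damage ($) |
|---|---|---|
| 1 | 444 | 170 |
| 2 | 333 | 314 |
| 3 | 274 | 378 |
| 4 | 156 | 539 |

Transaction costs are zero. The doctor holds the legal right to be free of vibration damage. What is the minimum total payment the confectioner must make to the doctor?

$484

Efficient level: marginal profit ≥ marginal vibration damage through level 2, so k* = 2.
With the doctor holding the right, the confectioner must at least compensate total damage at k*: 170 + 314 = 484.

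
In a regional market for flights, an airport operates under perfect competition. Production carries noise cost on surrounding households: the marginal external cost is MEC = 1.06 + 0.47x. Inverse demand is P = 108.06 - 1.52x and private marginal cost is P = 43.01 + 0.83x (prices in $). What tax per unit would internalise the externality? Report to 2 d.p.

tax = $11.73 per unit

Social marginal cost = private MC + MEC = 44.07 + 1.30x.
Set SMC = demand: 44.07 + 1.30x = 108.06 - 1.52x → x* = 22.6915.
The Pigouvian tax equals MEC at x*: 1.06 + 0.47×22.6915 = 11.7250.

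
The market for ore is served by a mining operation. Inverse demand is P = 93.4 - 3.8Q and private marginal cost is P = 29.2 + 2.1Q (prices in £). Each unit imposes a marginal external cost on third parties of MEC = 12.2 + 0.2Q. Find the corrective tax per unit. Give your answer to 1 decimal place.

tax = £13.9 per unit

Social marginal cost = private MC + MEC = 41.4 + 2.3Q.
Set SMC = demand: 41.4 + 2.3Q = 93.4 - 3.8Q → Q* = 8.5246.
The Pigouvian tax equals MEC at Q*: 12.2 + 0.2×8.5246 = 13.9049.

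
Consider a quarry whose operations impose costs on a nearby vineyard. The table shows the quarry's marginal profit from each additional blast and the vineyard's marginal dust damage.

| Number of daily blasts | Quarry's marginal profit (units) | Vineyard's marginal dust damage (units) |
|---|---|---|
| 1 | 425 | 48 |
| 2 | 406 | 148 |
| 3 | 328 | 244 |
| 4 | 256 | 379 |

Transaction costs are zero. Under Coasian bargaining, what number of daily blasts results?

3

Bargaining reaches the level where marginal profit last exceeds marginal dust damage.
That holds through level 3 (328 ≥ 244) but not at 4 (256 < 379).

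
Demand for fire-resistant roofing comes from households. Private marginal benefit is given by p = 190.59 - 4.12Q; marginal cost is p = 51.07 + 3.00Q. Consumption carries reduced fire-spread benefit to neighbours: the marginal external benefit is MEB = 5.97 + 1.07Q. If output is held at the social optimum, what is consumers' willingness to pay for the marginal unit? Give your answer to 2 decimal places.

P = 91.51

Social marginal benefit = demand + MEB = 196.56 - 3.05Q.
Set SMB = MC: 196.56 - 3.05Q = 51.07 + 3.00Q → Q* = 24.0479.
Consumer price on the demand curve at Q*: 190.59 − 4.12×24.0479 = 91.5127.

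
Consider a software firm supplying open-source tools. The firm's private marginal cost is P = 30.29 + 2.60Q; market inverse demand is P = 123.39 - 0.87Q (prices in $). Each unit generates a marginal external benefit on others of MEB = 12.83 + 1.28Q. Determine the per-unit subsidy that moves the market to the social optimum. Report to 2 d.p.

Social marginal cost = private MC − MEB = 17.46 + 1.32Q.
Set SMC = demand: 17.46 + 1.32Q = 123.39 - 0.87Q → Q* = 48.3699.
The Pigouvian subsidy equals MEB at Q*: 12.83 + 1.28×48.3699 = 74.7435.

subsidy = $74.74 per unit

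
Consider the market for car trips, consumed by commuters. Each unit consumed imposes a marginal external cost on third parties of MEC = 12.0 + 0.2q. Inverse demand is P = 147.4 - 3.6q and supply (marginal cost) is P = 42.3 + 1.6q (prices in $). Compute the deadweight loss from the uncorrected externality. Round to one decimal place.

DWL = $23.8

Market equilibrium (private): 42.3 + 1.6q = 147.4 - 3.6q → q_m = 20.2115.
Social marginal benefit = demand − MEC = 135.4 - 3.8q.
Set SMB = MC: 135.4 - 3.8q = 42.3 + 1.6q → q* = 17.2407.
The loss is the area between SMB and MC from q* to q_m; with linear curves that's a triangle of height MEC(q_m).
DWL = ½ × 2.9708 × 16.0423 = 23.8292.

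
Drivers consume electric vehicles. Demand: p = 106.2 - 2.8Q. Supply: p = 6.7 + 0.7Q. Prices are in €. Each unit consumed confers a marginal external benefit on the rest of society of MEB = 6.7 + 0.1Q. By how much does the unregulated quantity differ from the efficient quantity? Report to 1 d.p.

2.8 units

Market equilibrium (private): 6.7 + 0.7Q = 106.2 - 2.8Q → Q_m = 28.4286.
Social marginal benefit = demand + MEB = 112.9 - 2.7Q.
Set SMB = MC: 112.9 - 2.7Q = 6.7 + 0.7Q → Q* = 31.2353.
Gap = |28.4286 − 31.2353| = 2.8067.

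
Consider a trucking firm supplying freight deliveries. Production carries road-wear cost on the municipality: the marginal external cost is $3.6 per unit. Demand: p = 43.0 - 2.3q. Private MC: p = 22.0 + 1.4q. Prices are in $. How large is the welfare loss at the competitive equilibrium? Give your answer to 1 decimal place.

Market equilibrium (private): 22.0 + 1.4q = 43.0 - 2.3q → q_m = 5.6757.
Social marginal cost = private MC + MEC = 25.6 + 1.4q.
Set SMC = demand: 25.6 + 1.4q = 43.0 - 2.3q → q* = 4.7027.
The welfare-loss triangle has base |q_m − q*| and height MEC(q_m) (the vertical gap between SMC and demand is zero at q* and MEC at q_m).
DWL = ½ × 0.9730 × 3.6000 = 1.7514.

DWL = $1.8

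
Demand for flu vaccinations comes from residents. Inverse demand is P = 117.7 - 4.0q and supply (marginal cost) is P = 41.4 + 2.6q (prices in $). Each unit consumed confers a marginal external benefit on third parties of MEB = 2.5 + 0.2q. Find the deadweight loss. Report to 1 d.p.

Market equilibrium (private): 41.4 + 2.6q = 117.7 - 4.0q → q_m = 11.5606.
Social marginal benefit = demand + MEB = 120.2 - 3.8q.
Set SMB = MC: 120.2 - 3.8q = 41.4 + 2.6q → q* = 12.3125.
The loss is the area between SMB and MC from q* to q_m; with linear curves that's a triangle of height MEB(q_m).
DWL = ½ × 0.7519 × 4.8121 = 1.8091.

DWL = $1.8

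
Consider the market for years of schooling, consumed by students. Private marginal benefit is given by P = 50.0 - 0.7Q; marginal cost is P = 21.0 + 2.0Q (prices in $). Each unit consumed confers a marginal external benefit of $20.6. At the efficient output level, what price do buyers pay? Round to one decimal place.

P = $37.1

Social marginal benefit = demand + MEB = 70.6 - 0.7Q.
Set SMB = MC: 70.6 - 0.7Q = 21.0 + 2.0Q → Q* = 18.3704.
Consumer price on the demand curve at Q*: 50.0 − 0.7×18.3704 = 37.1407.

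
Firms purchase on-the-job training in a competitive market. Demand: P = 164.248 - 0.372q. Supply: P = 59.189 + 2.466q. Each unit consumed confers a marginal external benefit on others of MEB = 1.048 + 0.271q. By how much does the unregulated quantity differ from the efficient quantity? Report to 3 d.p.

4.316 units

Market equilibrium (private): 59.189 + 2.466q = 164.248 - 0.372q → q_m = 37.0187.
Social marginal benefit = demand + MEB = 165.296 - 0.101q.
Set SMB = MC: 165.296 - 0.101q = 59.189 + 2.466q → q* = 41.3350.
Gap = |37.0187 − 41.3350| = 4.3163.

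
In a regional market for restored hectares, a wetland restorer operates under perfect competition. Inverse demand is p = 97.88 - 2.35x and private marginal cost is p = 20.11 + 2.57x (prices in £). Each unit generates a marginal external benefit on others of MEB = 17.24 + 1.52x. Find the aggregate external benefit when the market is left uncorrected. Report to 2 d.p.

Market equilibrium (private): 20.11 + 2.57x = 97.88 - 2.35x → x_m = 15.8069.
Total external benefit = ∫₀^{x_m} (17.24 + 1.52x) dx = 17.24×15.8069 + ½×1.52×15.8069² = 462.4031.

£462.40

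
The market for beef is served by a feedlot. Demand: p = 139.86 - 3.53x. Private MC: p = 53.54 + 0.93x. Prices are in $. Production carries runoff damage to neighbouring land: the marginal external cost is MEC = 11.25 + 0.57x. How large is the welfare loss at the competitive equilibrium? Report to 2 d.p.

Market equilibrium (private): 53.54 + 0.93x = 139.86 - 3.53x → x_m = 19.3543.
Social marginal cost = private MC + MEC = 64.79 + 1.50x.
Set SMC = demand: 64.79 + 1.50x = 139.86 - 3.53x → x* = 14.9245.
Height of the DWL triangle at x_m is SMC(x_m) − demand(x_m) = MEC(x_m) = 22.2819.
DWL = ½ × 4.4298 × 22.2819 = 49.3522.

DWL = $49.35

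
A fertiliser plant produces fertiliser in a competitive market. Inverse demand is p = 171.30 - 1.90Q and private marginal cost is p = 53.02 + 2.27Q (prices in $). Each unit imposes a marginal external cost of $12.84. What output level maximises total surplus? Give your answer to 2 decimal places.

Q* = 25.29

Social marginal cost = private MC + MEC = 65.86 + 2.27Q.
Set SMC = demand: 65.86 + 2.27Q = 171.30 - 1.90Q → Q* = 25.2854.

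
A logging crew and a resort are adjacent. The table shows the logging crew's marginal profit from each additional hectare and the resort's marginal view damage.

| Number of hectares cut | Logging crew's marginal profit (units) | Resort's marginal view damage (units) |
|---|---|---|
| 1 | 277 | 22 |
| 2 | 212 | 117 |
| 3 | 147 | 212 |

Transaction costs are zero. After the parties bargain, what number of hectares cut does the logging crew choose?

Bargaining reaches the level where marginal profit last exceeds marginal view damage.
That holds through level 2 (212 ≥ 117) but not at 3 (147 < 212).

2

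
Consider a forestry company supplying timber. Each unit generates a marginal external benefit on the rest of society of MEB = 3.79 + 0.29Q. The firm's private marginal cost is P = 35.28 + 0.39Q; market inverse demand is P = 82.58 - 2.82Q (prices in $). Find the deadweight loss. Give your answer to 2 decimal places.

DWL = $11.13

Market equilibrium (private): 35.28 + 0.39Q = 82.58 - 2.82Q → Q_m = 14.7352.
Social marginal cost = private MC − MEB = 31.49 + 0.10Q.
Set SMC = demand: 31.49 + 0.10Q = 82.58 - 2.82Q → Q* = 17.4966.
Between Q* and Q_m the wedge demand − SMC runs linearly from 0 to MEB(Q_m), so the loss is a triangle.
DWL = ½ × 2.7614 × 8.0632 = 11.1329.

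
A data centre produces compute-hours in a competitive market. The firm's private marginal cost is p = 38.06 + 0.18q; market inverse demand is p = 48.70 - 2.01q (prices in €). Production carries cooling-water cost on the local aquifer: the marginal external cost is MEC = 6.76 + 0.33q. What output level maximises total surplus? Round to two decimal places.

q* = 1.54

Social marginal cost = private MC + MEC = 44.82 + 0.51q.
Set SMC = demand: 44.82 + 0.51q = 48.70 - 2.01q → q* = 1.5397.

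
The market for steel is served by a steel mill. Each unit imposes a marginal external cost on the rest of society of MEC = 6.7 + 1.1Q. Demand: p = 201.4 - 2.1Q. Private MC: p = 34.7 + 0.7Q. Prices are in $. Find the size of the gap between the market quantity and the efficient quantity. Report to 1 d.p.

Market equilibrium (private): 34.7 + 0.7Q = 201.4 - 2.1Q → Q_m = 59.5357.
Social marginal cost = private MC + MEC = 41.4 + 1.8Q.
Set SMC = demand: 41.4 + 1.8Q = 201.4 - 2.1Q → Q* = 41.0256.
Gap = |59.5357 − 41.0256| = 18.5101.

18.5 units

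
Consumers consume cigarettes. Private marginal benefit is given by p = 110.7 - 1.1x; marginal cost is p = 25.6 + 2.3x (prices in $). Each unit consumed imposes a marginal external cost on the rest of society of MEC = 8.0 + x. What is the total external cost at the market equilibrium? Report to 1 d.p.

$513.5

Market equilibrium (private): 25.6 + 2.3x = 110.7 - 1.1x → x_m = 25.0294.
Total external cost = ∫₀^{x_m} (8.0 + 1.0x) dx = 8.0×25.0294 + ½×1.0×25.0294² = 513.4706.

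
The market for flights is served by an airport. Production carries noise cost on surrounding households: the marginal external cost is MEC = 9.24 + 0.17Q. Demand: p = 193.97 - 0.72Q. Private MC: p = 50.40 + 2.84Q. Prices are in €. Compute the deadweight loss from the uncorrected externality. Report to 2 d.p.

DWL = €34.73

Market equilibrium (private): 50.40 + 2.84Q = 193.97 - 0.72Q → Q_m = 40.3287.
Social marginal cost = private MC + MEC = 59.64 + 3.01Q.
Set SMC = demand: 59.64 + 3.01Q = 193.97 - 0.72Q → Q* = 36.0134.
Between Q* and Q_m the wedge SMC − demand runs linearly from 0 to MEC(Q_m), so the loss is a triangle.
DWL = ½ × 4.3153 × 16.0959 = 34.7293.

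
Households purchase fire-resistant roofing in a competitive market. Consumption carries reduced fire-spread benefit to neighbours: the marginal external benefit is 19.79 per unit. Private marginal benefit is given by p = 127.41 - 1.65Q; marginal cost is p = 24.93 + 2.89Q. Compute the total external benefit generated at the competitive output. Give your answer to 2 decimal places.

446.71

Market equilibrium (private): 24.93 + 2.89Q = 127.41 - 1.65Q → Q_m = 22.5727.
Total external benefit = MEB × Q_m = 19.79 × 22.5727 = 446.7137.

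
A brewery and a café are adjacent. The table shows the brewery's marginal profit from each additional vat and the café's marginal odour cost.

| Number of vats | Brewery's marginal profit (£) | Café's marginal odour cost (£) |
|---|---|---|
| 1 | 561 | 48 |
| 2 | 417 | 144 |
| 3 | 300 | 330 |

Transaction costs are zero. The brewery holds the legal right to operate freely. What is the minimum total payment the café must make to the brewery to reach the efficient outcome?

£300

Left alone the brewery would choose level 3 (marginal profit stays positive).
Efficient level: k* = 2 (marginal profit ≥ marginal odour cost through 2).
The café must at least cover the brewery's forgone profit from cutting 3→2: 300 = 300.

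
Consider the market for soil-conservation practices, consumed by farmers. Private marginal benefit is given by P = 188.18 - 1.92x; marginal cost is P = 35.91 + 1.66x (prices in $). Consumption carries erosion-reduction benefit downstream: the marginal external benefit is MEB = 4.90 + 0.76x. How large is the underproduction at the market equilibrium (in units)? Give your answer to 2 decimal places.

13.20 units

Market equilibrium (private): 35.91 + 1.66x = 188.18 - 1.92x → x_m = 42.5335.
Social marginal benefit = demand + MEB = 193.08 - 1.16x.
Set SMB = MC: 193.08 - 1.16x = 35.91 + 1.66x → x* = 55.7340.
Gap = |42.5335 − 55.7340| = 13.2005.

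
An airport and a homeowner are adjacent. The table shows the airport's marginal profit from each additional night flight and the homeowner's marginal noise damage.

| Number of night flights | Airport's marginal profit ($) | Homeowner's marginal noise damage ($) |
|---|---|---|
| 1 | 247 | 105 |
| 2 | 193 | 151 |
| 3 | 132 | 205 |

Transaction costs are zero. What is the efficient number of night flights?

2

Bargaining reaches the level where marginal profit last exceeds marginal noise damage.
That holds through level 2 (193 ≥ 151) but not at 3 (132 < 205).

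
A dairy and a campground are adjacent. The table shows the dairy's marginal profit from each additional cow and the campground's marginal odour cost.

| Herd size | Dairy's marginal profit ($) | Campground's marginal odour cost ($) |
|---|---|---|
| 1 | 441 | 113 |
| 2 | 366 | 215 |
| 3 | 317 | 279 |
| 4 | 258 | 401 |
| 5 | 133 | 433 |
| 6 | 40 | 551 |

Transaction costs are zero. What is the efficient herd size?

Bargaining reaches the level where marginal profit last exceeds marginal odour cost.
That holds through level 3 (317 ≥ 279) but not at 4 (258 < 401).

3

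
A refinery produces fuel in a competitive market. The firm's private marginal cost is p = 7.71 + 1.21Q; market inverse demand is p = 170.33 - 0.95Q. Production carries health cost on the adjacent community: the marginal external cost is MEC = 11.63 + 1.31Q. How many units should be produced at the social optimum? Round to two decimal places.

Q* = 43.51

Social marginal cost = private MC + MEC = 19.34 + 2.52Q.
Set SMC = demand: 19.34 + 2.52Q = 170.33 - 0.95Q → Q* = 43.5130.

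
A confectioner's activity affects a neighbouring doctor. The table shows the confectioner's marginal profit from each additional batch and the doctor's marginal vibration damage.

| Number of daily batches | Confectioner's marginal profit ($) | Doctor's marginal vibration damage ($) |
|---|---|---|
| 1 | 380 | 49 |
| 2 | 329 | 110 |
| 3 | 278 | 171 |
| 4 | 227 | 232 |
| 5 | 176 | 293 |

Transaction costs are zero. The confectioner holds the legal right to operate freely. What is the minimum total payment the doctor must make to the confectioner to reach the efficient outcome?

Left alone the confectioner would choose level 5 (marginal profit stays positive).
Efficient level: k* = 3 (marginal profit ≥ marginal vibration damage through 3).
The doctor must at least cover the confectioner's forgone profit from cutting 5→3: 227 + 176 = 403.

$403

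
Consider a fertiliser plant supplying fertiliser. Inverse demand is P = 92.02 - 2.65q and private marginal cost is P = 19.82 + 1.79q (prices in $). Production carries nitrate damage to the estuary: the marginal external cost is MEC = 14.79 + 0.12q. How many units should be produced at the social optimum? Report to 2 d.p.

Social marginal cost = private MC + MEC = 34.61 + 1.91q.
Set SMC = demand: 34.61 + 1.91q = 92.02 - 2.65q → q* = 12.5899.

q* = 12.59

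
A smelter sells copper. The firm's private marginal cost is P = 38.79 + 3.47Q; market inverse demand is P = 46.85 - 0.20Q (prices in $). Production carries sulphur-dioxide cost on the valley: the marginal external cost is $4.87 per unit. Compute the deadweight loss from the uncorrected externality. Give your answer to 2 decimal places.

Market equilibrium (private): 38.79 + 3.47Q = 46.85 - 0.20Q → Q_m = 2.1962.
Social marginal cost = private MC + MEC = 43.66 + 3.47Q.
Set SMC = demand: 43.66 + 3.47Q = 46.85 - 0.20Q → Q* = 0.8692.
Between Q* and Q_m the wedge SMC − demand runs linearly from 0 to MEC(Q_m), so the loss is a triangle.
DWL = ½ × 1.3270 × 4.8700 = 3.2312.

DWL = $3.23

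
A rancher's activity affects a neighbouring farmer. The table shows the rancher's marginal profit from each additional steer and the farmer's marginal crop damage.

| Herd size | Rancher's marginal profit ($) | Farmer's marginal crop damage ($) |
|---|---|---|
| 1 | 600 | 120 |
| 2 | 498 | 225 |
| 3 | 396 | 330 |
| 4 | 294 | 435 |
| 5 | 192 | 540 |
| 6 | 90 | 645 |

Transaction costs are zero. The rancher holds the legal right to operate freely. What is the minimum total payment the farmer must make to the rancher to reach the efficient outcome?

Left alone the rancher would choose level 6 (marginal profit stays positive).
Efficient level: k* = 3 (marginal profit ≥ marginal crop damage through 3).
The farmer must at least cover the rancher's forgone profit from cutting 6→3: 294 + 192 + 90 = 576.

$576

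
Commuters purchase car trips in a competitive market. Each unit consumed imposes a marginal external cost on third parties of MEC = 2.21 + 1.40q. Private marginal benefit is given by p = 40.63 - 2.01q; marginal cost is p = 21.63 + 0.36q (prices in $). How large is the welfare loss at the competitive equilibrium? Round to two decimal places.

Market equilibrium (private): 21.63 + 0.36q = 40.63 - 2.01q → q_m = 8.0169.
Social marginal benefit = demand − MEC = 38.42 - 3.41q.
Set SMB = MC: 38.42 - 3.41q = 21.63 + 0.36q → q* = 4.4536.
Height of the DWL triangle at q_m is MC(q_m) − SMB(q_m) = MEC(q_m) = 13.4336.
DWL = ½ × 3.5633 × 13.4336 = 23.9340.

DWL = $23.93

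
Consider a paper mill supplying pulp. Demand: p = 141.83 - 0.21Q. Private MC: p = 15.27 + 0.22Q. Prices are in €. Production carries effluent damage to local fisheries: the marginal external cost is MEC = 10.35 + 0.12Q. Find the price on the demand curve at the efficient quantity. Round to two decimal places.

P = €97.46

Social marginal cost = private MC + MEC = 25.62 + 0.34Q.
Set SMC = demand: 25.62 + 0.34Q = 141.83 - 0.21Q → Q* = 211.2909.
Consumer price on the demand curve at Q*: 141.83 − 0.21×211.2909 = 97.4589.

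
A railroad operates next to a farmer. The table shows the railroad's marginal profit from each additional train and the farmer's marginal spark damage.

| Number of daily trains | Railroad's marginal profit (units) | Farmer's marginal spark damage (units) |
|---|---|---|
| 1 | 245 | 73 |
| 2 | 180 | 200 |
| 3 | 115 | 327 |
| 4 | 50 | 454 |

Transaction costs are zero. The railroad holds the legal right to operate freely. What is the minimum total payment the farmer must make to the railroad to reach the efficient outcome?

Left alone the railroad would choose level 4 (marginal profit stays positive).
Efficient level: k* = 1 (marginal profit ≥ marginal spark damage through 1).
The farmer must at least cover the railroad's forgone profit from cutting 4→1: 180 + 115 + 50 = 345.

345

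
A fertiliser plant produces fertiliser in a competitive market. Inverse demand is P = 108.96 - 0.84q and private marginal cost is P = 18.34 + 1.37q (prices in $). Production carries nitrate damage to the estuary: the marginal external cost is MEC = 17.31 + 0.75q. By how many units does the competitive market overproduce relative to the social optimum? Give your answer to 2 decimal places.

Market equilibrium (private): 18.34 + 1.37q = 108.96 - 0.84q → q_m = 41.0045.
Social marginal cost = private MC + MEC = 35.65 + 2.12q.
Set SMC = demand: 35.65 + 2.12q = 108.96 - 0.84q → q* = 24.7669.
Gap = |41.0045 − 24.7669| = 16.2376.

16.24 units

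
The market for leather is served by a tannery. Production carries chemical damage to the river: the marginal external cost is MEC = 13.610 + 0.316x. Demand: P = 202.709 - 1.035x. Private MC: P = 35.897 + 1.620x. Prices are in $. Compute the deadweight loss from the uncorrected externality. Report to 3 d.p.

DWL = $188.463

Market equilibrium (private): 35.897 + 1.620x = 202.709 - 1.035x → x_m = 62.8294.
Social marginal cost = private MC + MEC = 49.507 + 1.936x.
Set SMC = demand: 49.507 + 1.936x = 202.709 - 1.035x → x* = 51.5658.
The loss is the area between SMC and demand from x* to x_m; with linear curves that's a triangle of height MEC(x_m).
DWL = ½ × 11.2636 × 33.4641 = 188.4631.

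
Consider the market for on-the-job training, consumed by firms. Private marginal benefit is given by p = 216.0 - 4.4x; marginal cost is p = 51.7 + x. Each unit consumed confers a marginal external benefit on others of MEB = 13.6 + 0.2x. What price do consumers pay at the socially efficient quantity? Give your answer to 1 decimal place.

Social marginal benefit = demand + MEB = 229.6 - 4.2x.
Set SMB = MC: 229.6 - 4.2x = 51.7 + x → x* = 34.2115.
Consumer price on the demand curve at x*: 216.0 − 4.4×34.2115 = 65.4694.

P = 65.5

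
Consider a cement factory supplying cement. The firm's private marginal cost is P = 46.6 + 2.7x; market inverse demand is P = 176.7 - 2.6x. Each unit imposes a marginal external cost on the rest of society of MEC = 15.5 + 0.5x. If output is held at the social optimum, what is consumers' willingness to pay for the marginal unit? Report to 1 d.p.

Social marginal cost = private MC + MEC = 62.1 + 3.2x.
Set SMC = demand: 62.1 + 3.2x = 176.7 - 2.6x → x* = 19.7586.
Consumer price on the demand curve at x*: 176.7 − 2.6×19.7586 = 125.3276.

P = 125.3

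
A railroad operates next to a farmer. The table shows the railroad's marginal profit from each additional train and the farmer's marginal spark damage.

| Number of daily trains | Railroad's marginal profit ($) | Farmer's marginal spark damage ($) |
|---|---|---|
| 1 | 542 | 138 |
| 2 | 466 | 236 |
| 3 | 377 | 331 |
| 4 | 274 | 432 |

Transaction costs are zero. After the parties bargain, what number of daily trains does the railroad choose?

3

Bargaining reaches the level where marginal profit last exceeds marginal spark damage.
That holds through level 3 (377 ≥ 331) but not at 4 (274 < 432).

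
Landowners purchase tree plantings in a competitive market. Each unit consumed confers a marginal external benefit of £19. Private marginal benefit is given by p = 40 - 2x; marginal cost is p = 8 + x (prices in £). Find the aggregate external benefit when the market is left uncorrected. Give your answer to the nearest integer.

£203

Market equilibrium (private): 8 + x = 40 - 2x → x_m = 10.6667.
Total external benefit = MEB × x_m = 19 × 10.6667 = 202.6673.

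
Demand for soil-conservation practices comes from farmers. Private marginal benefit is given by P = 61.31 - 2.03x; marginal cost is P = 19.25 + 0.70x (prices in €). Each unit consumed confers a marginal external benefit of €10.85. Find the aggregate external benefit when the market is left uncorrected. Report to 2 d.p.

€167.16

Market equilibrium (private): 19.25 + 0.70x = 61.31 - 2.03x → x_m = 15.4066.
Total external benefit = MEB × x_m = 10.85 × 15.4066 = 167.1616.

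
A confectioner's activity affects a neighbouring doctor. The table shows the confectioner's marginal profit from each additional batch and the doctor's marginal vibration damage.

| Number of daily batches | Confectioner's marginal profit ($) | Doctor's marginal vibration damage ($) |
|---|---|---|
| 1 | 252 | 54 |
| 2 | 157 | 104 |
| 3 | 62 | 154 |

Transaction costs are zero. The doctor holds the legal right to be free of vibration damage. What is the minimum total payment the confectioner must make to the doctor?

Efficient level: marginal profit ≥ marginal vibration damage through level 2, so k* = 2.
With the doctor holding the right, the confectioner must at least compensate total damage at k*: 54 + 104 = 158.

$158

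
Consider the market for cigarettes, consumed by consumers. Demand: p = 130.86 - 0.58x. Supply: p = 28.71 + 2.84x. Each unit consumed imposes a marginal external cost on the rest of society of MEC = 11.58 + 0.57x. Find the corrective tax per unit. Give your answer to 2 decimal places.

Social marginal benefit = demand − MEC = 119.28 - 1.15x.
Set SMB = MC: 119.28 - 1.15x = 28.71 + 2.84x → x* = 22.6992.
The Pigouvian tax equals MEC at x*: 11.58 + 0.57×22.6992 = 24.5185.

tax = 24.52 per unit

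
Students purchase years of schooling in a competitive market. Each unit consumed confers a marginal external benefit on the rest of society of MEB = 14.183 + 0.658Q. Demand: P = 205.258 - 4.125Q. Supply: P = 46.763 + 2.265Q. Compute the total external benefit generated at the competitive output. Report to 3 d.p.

Market equilibrium (private): 46.763 + 2.265Q = 205.258 - 4.125Q → Q_m = 24.8036.
Total external benefit = ∫₀^{Q_m} (14.183 + 0.658Q) dQ = 14.183×24.8036 + ½×0.658×24.8036² = 554.1964.

554.196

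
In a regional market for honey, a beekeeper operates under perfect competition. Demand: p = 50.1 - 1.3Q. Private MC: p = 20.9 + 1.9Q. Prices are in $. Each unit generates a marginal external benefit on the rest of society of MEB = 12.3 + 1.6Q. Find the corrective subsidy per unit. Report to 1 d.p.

subsidy = $53.8 per unit

Social marginal cost = private MC − MEB = 8.6 + 0.3Q.
Set SMC = demand: 8.6 + 0.3Q = 50.1 - 1.3Q → Q* = 25.9375.
The Pigouvian subsidy equals MEB at Q*: 12.3 + 1.6×25.9375 = 53.8000.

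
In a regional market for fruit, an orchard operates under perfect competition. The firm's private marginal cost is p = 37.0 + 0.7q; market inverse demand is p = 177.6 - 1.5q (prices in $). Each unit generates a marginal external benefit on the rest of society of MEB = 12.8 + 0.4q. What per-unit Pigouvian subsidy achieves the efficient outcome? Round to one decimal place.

subsidy = $46.9 per unit

Social marginal cost = private MC − MEB = 24.2 + 0.3q.
Set SMC = demand: 24.2 + 0.3q = 177.6 - 1.5q → q* = 85.2222.
The Pigouvian subsidy equals MEB at q*: 12.8 + 0.4×85.2222 = 46.8889.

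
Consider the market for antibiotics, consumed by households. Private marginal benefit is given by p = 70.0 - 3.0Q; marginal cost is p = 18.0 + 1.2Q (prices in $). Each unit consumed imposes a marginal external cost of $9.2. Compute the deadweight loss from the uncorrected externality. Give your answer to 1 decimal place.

DWL = $10.1

Market equilibrium (private): 18.0 + 1.2Q = 70.0 - 3.0Q → Q_m = 12.3810.
Social marginal benefit = demand − MEC = 60.8 - 3.0Q.
Set SMB = MC: 60.8 - 3.0Q = 18.0 + 1.2Q → Q* = 10.1905.
Height of the DWL triangle at Q_m is MC(Q_m) − SMB(Q_m) = MEC(Q_m) = 9.2000.
DWL = ½ × 2.1905 × 9.2000 = 10.0763.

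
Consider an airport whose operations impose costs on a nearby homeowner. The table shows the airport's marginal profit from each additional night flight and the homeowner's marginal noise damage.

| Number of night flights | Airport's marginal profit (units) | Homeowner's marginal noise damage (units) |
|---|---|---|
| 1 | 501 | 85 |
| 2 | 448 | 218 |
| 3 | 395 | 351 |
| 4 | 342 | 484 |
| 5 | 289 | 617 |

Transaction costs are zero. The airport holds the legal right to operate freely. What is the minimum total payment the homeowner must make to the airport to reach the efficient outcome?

631

Left alone the airport would choose level 5 (marginal profit stays positive).
Efficient level: k* = 3 (marginal profit ≥ marginal noise damage through 3).
The homeowner must at least cover the airport's forgone profit from cutting 5→3: 342 + 289 = 631.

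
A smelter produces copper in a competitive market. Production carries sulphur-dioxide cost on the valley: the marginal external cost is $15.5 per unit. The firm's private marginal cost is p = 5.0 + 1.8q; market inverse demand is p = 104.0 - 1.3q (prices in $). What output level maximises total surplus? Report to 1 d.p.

Social marginal cost = private MC + MEC = 20.5 + 1.8q.
Set SMC = demand: 20.5 + 1.8q = 104.0 - 1.3q → q* = 26.9355.

q* = 26.9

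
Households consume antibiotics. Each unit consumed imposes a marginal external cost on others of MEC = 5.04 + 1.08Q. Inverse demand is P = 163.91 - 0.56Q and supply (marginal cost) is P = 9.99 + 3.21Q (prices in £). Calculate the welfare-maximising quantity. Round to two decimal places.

Social marginal benefit = demand − MEC = 158.87 - 1.64Q.
Set SMB = MC: 158.87 - 1.64Q = 9.99 + 3.21Q → Q* = 30.6969.

Q* = 30.70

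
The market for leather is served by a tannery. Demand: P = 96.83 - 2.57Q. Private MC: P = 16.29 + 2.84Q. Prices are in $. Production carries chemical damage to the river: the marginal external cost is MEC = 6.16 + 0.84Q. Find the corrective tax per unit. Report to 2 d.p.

tax = $16.16 per unit

Social marginal cost = private MC + MEC = 22.45 + 3.68Q.
Set SMC = demand: 22.45 + 3.68Q = 96.83 - 2.57Q → Q* = 11.9008.
The Pigouvian tax equals MEC at Q*: 6.16 + 0.84×11.9008 = 16.1567.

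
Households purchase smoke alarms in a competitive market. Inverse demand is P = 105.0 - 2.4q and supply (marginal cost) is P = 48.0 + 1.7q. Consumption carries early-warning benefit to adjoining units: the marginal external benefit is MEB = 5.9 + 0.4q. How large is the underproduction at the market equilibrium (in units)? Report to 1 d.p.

3.1 units

Market equilibrium (private): 48.0 + 1.7q = 105.0 - 2.4q → q_m = 13.9024.
Social marginal benefit = demand + MEB = 110.9 - 2.0q.
Set SMB = MC: 110.9 - 2.0q = 48.0 + 1.7q → q* = 17.0000.
Gap = |13.9024 − 17.0000| = 3.0976.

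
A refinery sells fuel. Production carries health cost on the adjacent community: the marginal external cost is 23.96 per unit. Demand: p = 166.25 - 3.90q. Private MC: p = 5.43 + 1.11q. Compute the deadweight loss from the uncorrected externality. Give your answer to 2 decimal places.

Market equilibrium (private): 5.43 + 1.11q = 166.25 - 3.90q → q_m = 32.0998.
Social marginal cost = private MC + MEC = 29.39 + 1.11q.
Set SMC = demand: 29.39 + 1.11q = 166.25 - 3.90q → q* = 27.3174.
The welfare-loss triangle has base |q_m − q*| and height MEC(q_m) (the vertical gap between SMC and demand is zero at q* and MEC at q_m).
DWL = ½ × 4.7824 × 23.9600 = 57.2932.

DWL = 57.29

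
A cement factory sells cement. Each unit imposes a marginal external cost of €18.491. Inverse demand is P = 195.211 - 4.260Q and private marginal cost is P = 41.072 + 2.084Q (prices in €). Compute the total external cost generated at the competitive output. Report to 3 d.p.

€449.272

Market equilibrium (private): 41.072 + 2.084Q = 195.211 - 4.260Q → Q_m = 24.2968.
Total external cost = MEC × Q_m = 18.491 × 24.2968 = 449.2721.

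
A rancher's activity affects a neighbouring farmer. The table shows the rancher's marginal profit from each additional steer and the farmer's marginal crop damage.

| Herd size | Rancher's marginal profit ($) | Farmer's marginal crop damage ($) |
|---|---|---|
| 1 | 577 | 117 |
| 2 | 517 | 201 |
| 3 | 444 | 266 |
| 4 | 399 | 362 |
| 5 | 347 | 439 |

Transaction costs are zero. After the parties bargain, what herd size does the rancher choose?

Bargaining reaches the level where marginal profit last exceeds marginal crop damage.
That holds through level 4 (399 ≥ 362) but not at 5 (347 < 439).

4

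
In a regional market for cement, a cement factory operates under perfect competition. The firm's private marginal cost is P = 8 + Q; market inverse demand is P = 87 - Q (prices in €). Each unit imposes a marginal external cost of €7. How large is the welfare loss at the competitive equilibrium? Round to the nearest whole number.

Market equilibrium (private): 8 + Q = 87 - Q → Q_m = 39.5000.
Social marginal cost = private MC + MEC = 15 + Q.
Set SMC = demand: 15 + Q = 87 - Q → Q* = 36.0000.
Between Q* and Q_m the wedge SMC − demand runs linearly from 0 to MEC(Q_m), so the loss is a triangle.
DWL = ½ × 3.5000 × 7.0000 = 12.2500.

DWL = €12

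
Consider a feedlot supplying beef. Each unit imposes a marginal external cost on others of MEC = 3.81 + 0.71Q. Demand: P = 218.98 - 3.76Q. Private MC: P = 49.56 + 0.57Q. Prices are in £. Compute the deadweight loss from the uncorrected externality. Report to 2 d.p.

Market equilibrium (private): 49.56 + 0.57Q = 218.98 - 3.76Q → Q_m = 39.1270.
Social marginal cost = private MC + MEC = 53.37 + 1.28Q.
Set SMC = demand: 53.37 + 1.28Q = 218.98 - 3.76Q → Q* = 32.8591.
The loss is the area between SMC and demand from Q* to Q_m; with linear curves that's a triangle of height MEC(Q_m).
DWL = ½ × 6.2679 × 31.5902 = 99.0021.

DWL = £99.00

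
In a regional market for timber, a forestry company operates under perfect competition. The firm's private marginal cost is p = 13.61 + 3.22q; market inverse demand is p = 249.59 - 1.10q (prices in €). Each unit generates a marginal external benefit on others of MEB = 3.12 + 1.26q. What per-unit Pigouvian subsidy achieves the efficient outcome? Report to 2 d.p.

Social marginal cost = private MC − MEB = 10.49 + 1.96q.
Set SMC = demand: 10.49 + 1.96q = 249.59 - 1.10q → q* = 78.1373.
The Pigouvian subsidy equals MEB at q*: 3.12 + 1.26×78.1373 = 101.5730.

subsidy = €101.57 per unit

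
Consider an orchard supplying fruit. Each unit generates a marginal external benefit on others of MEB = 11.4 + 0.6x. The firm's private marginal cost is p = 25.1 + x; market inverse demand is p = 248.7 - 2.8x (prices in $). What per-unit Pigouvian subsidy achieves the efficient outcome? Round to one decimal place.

Social marginal cost = private MC − MEB = 13.7 + 0.4x.
Set SMC = demand: 13.7 + 0.4x = 248.7 - 2.8x → x* = 73.4375.
The Pigouvian subsidy equals MEB at x*: 11.4 + 0.6×73.4375 = 55.4625.

subsidy = $55.5 per unit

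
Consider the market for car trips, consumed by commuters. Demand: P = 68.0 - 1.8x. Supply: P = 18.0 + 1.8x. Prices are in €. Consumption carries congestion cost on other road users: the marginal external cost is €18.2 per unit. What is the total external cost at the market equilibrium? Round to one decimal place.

€252.8

Market equilibrium (private): 18.0 + 1.8x = 68.0 - 1.8x → x_m = 13.8889.
Total external cost = MEC × x_m = 18.2 × 13.8889 = 252.7780.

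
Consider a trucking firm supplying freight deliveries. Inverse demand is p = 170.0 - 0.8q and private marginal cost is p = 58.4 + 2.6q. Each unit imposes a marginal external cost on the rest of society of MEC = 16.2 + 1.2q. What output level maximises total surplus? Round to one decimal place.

Social marginal cost = private MC + MEC = 74.6 + 3.8q.
Set SMC = demand: 74.6 + 3.8q = 170.0 - 0.8q → q* = 20.7391.

q* = 20.7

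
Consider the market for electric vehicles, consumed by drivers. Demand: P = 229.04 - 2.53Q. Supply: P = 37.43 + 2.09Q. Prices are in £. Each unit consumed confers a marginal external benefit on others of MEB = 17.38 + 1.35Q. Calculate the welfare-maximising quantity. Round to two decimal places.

Social marginal benefit = demand + MEB = 246.42 - 1.18Q.
Set SMB = MC: 246.42 - 1.18Q = 37.43 + 2.09Q → Q* = 63.9113.

Q* = 63.91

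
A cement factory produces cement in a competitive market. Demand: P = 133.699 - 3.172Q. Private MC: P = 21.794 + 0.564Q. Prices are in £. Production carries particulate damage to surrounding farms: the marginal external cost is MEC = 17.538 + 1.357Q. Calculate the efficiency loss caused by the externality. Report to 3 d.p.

DWL = £332.361

Market equilibrium (private): 21.794 + 0.564Q = 133.699 - 3.172Q → Q_m = 29.9532.
Social marginal cost = private MC + MEC = 39.332 + 1.921Q.
Set SMC = demand: 39.332 + 1.921Q = 133.699 - 3.172Q → Q* = 18.5288.
Between Q* and Q_m the wedge SMC − demand runs linearly from 0 to MEC(Q_m), so the loss is a triangle.
DWL = ½ × 11.4244 × 58.1844 = 332.3609.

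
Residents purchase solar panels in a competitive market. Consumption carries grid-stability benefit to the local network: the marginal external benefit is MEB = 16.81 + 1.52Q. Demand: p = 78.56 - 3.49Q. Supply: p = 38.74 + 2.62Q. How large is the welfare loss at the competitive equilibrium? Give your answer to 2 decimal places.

DWL = 77.75

Market equilibrium (private): 38.74 + 2.62Q = 78.56 - 3.49Q → Q_m = 6.5172.
Social marginal benefit = demand + MEB = 95.37 - 1.97Q.
Set SMB = MC: 95.37 - 1.97Q = 38.74 + 2.62Q → Q* = 12.3377.
The welfare-loss triangle has base |Q_m − Q*| and height MEB(Q_m) (the vertical gap between SMB and MC is zero at Q* and MEB at Q_m).
DWL = ½ × 5.8205 × 26.7161 = 77.7505.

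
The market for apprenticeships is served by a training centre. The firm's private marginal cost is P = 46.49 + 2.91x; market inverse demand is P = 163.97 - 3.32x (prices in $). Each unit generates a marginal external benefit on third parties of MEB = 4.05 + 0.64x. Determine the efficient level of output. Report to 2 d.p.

Social marginal cost = private MC − MEB = 42.44 + 2.27x.
Set SMC = demand: 42.44 + 2.27x = 163.97 - 3.32x → x* = 21.7406.

x* = 21.74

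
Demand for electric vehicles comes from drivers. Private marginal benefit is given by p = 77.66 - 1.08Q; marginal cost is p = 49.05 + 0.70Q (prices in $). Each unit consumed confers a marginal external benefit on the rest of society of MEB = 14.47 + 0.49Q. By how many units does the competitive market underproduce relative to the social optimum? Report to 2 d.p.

17.32 units

Market equilibrium (private): 49.05 + 0.70Q = 77.66 - 1.08Q → Q_m = 16.0730.
Social marginal benefit = demand + MEB = 92.13 - 0.59Q.
Set SMB = MC: 92.13 - 0.59Q = 49.05 + 0.70Q → Q* = 33.3953.
Gap = |16.0730 − 33.3953| = 17.3223.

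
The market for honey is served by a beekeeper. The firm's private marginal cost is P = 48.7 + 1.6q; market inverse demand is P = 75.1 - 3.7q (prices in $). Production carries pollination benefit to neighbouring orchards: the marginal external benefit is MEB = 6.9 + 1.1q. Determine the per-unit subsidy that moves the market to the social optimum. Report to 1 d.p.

Social marginal cost = private MC − MEB = 41.8 + 0.5q.
Set SMC = demand: 41.8 + 0.5q = 75.1 - 3.7q → q* = 7.9286.
The Pigouvian subsidy equals MEB at q*: 6.9 + 1.1×7.9286 = 15.6215.

subsidy = $15.6 per unit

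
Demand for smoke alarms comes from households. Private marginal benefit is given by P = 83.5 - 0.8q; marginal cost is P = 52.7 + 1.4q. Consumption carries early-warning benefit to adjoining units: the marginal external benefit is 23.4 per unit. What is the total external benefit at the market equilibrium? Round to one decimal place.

327.6

Market equilibrium (private): 52.7 + 1.4q = 83.5 - 0.8q → q_m = 14.0000.
Total external benefit = MEB × q_m = 23.4 × 14.0000 = 327.6000.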